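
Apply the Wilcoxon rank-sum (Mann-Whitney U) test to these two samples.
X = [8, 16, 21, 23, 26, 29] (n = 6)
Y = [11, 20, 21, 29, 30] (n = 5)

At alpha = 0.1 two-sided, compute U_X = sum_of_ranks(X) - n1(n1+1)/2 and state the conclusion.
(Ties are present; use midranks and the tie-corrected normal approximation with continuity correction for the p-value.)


Step 1: Combine and sort all 11 observations; assign midranks.
sorted (value, group): (8,X), (11,Y), (16,X), (20,Y), (21,X), (21,Y), (23,X), (26,X), (29,X), (29,Y), (30,Y)
ranks: 8->1, 11->2, 16->3, 20->4, 21->5.5, 21->5.5, 23->7, 26->8, 29->9.5, 29->9.5, 30->11
Step 2: Rank sum for X: R1 = 1 + 3 + 5.5 + 7 + 8 + 9.5 = 34.
Step 3: U_X = R1 - n1(n1+1)/2 = 34 - 6*7/2 = 34 - 21 = 13.
       U_Y = n1*n2 - U_X = 30 - 13 = 17.
Step 4: Ties are present, so use the tie-corrected normal approximation (with continuity correction) for the p-value.
Step 5: p-value = 0.783228; compare to alpha = 0.1. fail to reject H0.

U_X = 13, p = 0.783228, fail to reject H0 at alpha = 0.1.


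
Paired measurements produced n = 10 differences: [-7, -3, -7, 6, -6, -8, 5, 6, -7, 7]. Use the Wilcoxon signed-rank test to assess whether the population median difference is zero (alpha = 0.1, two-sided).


Step 1: Drop any zero differences (none here) and take |d_i|.
|d| = [7, 3, 7, 6, 6, 8, 5, 6, 7, 7]
Step 2: Midrank |d_i| (ties get averaged ranks).
ranks: |7|->7.5, |3|->1, |7|->7.5, |6|->4, |6|->4, |8|->10, |5|->2, |6|->4, |7|->7.5, |7|->7.5
Step 3: Attach original signs; sum ranks with positive sign and with negative sign.
W+ = 4 + 2 + 4 + 7.5 = 17.5
W- = 7.5 + 1 + 7.5 + 4 + 10 + 7.5 = 37.5
(Check: W+ + W- = 55 should equal n(n+1)/2 = 55.)
Step 4: Test statistic W = min(W+, W-) = 17.5.
Step 5: Ties in |d|, so use the tie-corrected normal approximation.
        E[W] = n(n+1)/4 = 10*11/4 = 27.5.
        Tie groups: |d|=6 (t=3), |d|=7 (t=4); sum(t^3 - t) = 84.
        Var[W] = n(n+1)(2n+1)/24 - sum(t^3-t)/48 = 2310/24 - 84/48 = 94.5.
        z = (W - E[W]) / sqrt(Var[W]) = (17.5 - 27.5) / 9.7211 = -1.0287.
        Two-sided p = 2*Phi(z) = 0.303626.
Step 6: alpha = 0.1. fail to reject H0.

W+ = 17.5, W- = 37.5, W = min = 17.5, p = 0.303626, fail to reject H0.


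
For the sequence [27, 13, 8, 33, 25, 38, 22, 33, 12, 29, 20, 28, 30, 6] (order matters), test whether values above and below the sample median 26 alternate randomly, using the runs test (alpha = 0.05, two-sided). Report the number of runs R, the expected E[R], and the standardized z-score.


Step 1: Compute median = 26; label A = above, B = below.
Labels in order: ABBABABABABAAB  (n_A = 7, n_B = 7)
Step 2: Count runs R = 12.
Step 3: Under H0 (random ordering), E[R] = 2*n_A*n_B/(n_A+n_B) + 1 = 2*7*7/14 + 1 = 8.0000.
        Var[R] = 2*n_A*n_B*(2*n_A*n_B - n_A - n_B) / ((n_A+n_B)^2 * (n_A+n_B-1)) = 8232/2548 = 3.2308.
        SD[R] = 1.7974.
Step 4: Continuity-corrected z = (R - 0.5 - E[R]) / SD[R] = (12 - 0.5 - 8.0000) / 1.7974 = 1.9472.
Step 5: Two-sided p-value via normal approximation = 2*(1 - Phi(|z|)) = 0.051508.
Step 6: alpha = 0.05. fail to reject H0.

R = 12, z = 1.9472, p = 0.051508, fail to reject H0.


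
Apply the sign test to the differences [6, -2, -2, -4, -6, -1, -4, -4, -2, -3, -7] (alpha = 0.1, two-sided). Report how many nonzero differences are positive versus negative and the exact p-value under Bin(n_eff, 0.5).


Step 1: Discard zero differences. Original n = 11; n_eff = number of nonzero differences = 11.
Nonzero differences (with sign): +6, -2, -2, -4, -6, -1, -4, -4, -2, -3, -7
Step 2: Count signs: positive = 1, negative = 10.
Step 3: Under H0: P(positive) = 0.5, so the number of positives S ~ Bin(11, 0.5).
Step 4: Two-sided exact p-value = sum of Bin(11,0.5) probabilities at or below the observed probability = 0.011719.
Step 5: alpha = 0.1. reject H0.

n_eff = 11, pos = 1, neg = 10, p = 0.011719, reject H0.


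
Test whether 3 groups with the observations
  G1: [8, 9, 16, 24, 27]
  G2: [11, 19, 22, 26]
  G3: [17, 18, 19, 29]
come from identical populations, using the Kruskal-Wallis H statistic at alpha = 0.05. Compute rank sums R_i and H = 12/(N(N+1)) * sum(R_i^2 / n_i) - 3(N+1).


Step 1: Combine all N = 13 observations and assign midranks.
sorted (value, group, rank): (8,G1,1), (9,G1,2), (11,G2,3), (16,G1,4), (17,G3,5), (18,G3,6), (19,G2,7.5), (19,G3,7.5), (22,G2,9), (24,G1,10), (26,G2,11), (27,G1,12), (29,G3,13)
Step 2: Sum ranks within each group.
R_1 = 29 (n_1 = 5)
R_2 = 30.5 (n_2 = 4)
R_3 = 31.5 (n_3 = 4)
Step 3: H = 12/(N(N+1)) * sum(R_i^2/n_i) - 3(N+1)
     = 12/(13*14) * (29^2/5 + 30.5^2/4 + 31.5^2/4) - 3*14
     = 0.065934 * 648.825 - 42
     = 0.779670.
Step 4: Ties present; correction factor C = 1 - 6/(13^3 - 13) = 0.997253. Corrected H = 0.779670 / 0.997253 = 0.781818.
Step 5: Under H0, H ~ chi^2(2); p-value = 0.676442.
Step 6: alpha = 0.05. fail to reject H0.

H = 0.7818, df = 2, p = 0.676442, fail to reject H0.


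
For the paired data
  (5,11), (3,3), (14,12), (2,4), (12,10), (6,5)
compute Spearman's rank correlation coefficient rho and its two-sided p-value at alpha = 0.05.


Step 1: Rank x and y separately (midranks; no ties here).
rank(x): 5->3, 3->2, 14->6, 2->1, 12->5, 6->4
rank(y): 11->5, 3->1, 12->6, 4->2, 10->4, 5->3
Step 2: d_i = R_x(i) - R_y(i); compute d_i^2.
  (3-5)^2=4, (2-1)^2=1, (6-6)^2=0, (1-2)^2=1, (5-4)^2=1, (4-3)^2=1
sum(d^2) = 8.
Step 3: rho = 1 - 6*8 / (6*(6^2 - 1)) = 1 - 48/210 = 0.771429.
Step 4: Under H0, t = rho * sqrt((n-2)/(1-rho^2)) = 2.4247 ~ t(4).
Step 5: Two-sided p-value from the t-distribution with 4 df = 0.072397.
Step 6: alpha = 0.05. fail to reject H0.

rho = 0.7714, p = 0.072397, fail to reject H0 at alpha = 0.05.


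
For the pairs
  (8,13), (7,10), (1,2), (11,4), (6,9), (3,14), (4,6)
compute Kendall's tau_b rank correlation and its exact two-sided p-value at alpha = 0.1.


Step 1: Enumerate the 21 unordered pairs (i,j) with i<j and classify each by sign(x_j-x_i) * sign(y_j-y_i).
  (1,2):dx=-1,dy=-3->C; (1,3):dx=-7,dy=-11->C; (1,4):dx=+3,dy=-9->D; (1,5):dx=-2,dy=-4->C
  (1,6):dx=-5,dy=+1->D; (1,7):dx=-4,dy=-7->C; (2,3):dx=-6,dy=-8->C; (2,4):dx=+4,dy=-6->D
  (2,5):dx=-1,dy=-1->C; (2,6):dx=-4,dy=+4->D; (2,7):dx=-3,dy=-4->C; (3,4):dx=+10,dy=+2->C
  (3,5):dx=+5,dy=+7->C; (3,6):dx=+2,dy=+12->C; (3,7):dx=+3,dy=+4->C; (4,5):dx=-5,dy=+5->D
  (4,6):dx=-8,dy=+10->D; (4,7):dx=-7,dy=+2->D; (5,6):dx=-3,dy=+5->D; (5,7):dx=-2,dy=-3->C
  (6,7):dx=+1,dy=-8->D
Step 2: C = 12, D = 9, total pairs = 21.
Step 3: tau = (C - D)/(n(n-1)/2) = (12 - 9)/21 = 0.142857.
Step 4: Exact two-sided p-value (enumerate n! = 5040 permutations of y under H0): p = 0.772619.
Step 5: alpha = 0.1. fail to reject H0.

tau_b = 0.1429 (C=12, D=9), p = 0.772619, fail to reject H0.


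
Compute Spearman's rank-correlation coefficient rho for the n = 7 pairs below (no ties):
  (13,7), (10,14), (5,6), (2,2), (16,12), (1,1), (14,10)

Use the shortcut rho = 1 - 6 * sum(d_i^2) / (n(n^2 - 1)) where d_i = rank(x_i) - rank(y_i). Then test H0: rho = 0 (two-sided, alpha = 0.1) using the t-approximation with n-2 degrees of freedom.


Step 1: Rank x and y separately (midranks; no ties here).
rank(x): 13->5, 10->4, 5->3, 2->2, 16->7, 1->1, 14->6
rank(y): 7->4, 14->7, 6->3, 2->2, 12->6, 1->1, 10->5
Step 2: d_i = R_x(i) - R_y(i); compute d_i^2.
  (5-4)^2=1, (4-7)^2=9, (3-3)^2=0, (2-2)^2=0, (7-6)^2=1, (1-1)^2=0, (6-5)^2=1
sum(d^2) = 12.
Step 3: rho = 1 - 6*12 / (7*(7^2 - 1)) = 1 - 72/336 = 0.785714.
Step 4: Under H0, t = rho * sqrt((n-2)/(1-rho^2)) = 2.8402 ~ t(5).
Step 5: Two-sided p-value from the t-distribution with 5 df = 0.036238.
Step 6: alpha = 0.1. reject H0.

rho = 0.7857, p = 0.036238, reject H0 at alpha = 0.1.


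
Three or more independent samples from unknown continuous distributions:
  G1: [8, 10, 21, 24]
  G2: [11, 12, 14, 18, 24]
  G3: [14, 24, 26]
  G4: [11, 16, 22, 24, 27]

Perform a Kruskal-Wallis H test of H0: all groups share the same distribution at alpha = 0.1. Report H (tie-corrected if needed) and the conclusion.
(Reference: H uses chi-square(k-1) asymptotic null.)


Step 1: Combine all N = 17 observations and assign midranks.
sorted (value, group, rank): (8,G1,1), (10,G1,2), (11,G2,3.5), (11,G4,3.5), (12,G2,5), (14,G2,6.5), (14,G3,6.5), (16,G4,8), (18,G2,9), (21,G1,10), (22,G4,11), (24,G1,13.5), (24,G2,13.5), (24,G3,13.5), (24,G4,13.5), (26,G3,16), (27,G4,17)
Step 2: Sum ranks within each group.
R_1 = 26.5 (n_1 = 4)
R_2 = 37.5 (n_2 = 5)
R_3 = 36 (n_3 = 3)
R_4 = 53 (n_4 = 5)
Step 3: H = 12/(N(N+1)) * sum(R_i^2/n_i) - 3(N+1)
     = 12/(17*18) * (26.5^2/4 + 37.5^2/5 + 36^2/3 + 53^2/5) - 3*18
     = 0.039216 * 1450.61 - 54
     = 2.886765.
Step 4: Ties present; correction factor C = 1 - 72/(17^3 - 17) = 0.985294. Corrected H = 2.886765 / 0.985294 = 2.929851.
Step 5: Under H0, H ~ chi^2(3); p-value = 0.402568.
Step 6: alpha = 0.1. fail to reject H0.

H = 2.9299, df = 3, p = 0.402568, fail to reject H0.


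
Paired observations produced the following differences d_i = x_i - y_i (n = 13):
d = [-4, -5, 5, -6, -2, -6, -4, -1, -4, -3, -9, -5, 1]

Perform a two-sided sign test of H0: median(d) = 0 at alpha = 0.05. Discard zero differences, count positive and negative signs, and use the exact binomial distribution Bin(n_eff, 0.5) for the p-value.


Step 1: Discard zero differences. Original n = 13; n_eff = number of nonzero differences = 13.
Nonzero differences (with sign): -4, -5, +5, -6, -2, -6, -4, -1, -4, -3, -9, -5, +1
Step 2: Count signs: positive = 2, negative = 11.
Step 3: Under H0: P(positive) = 0.5, so the number of positives S ~ Bin(13, 0.5).
Step 4: Two-sided exact p-value = sum of Bin(13,0.5) probabilities at or below the observed probability = 0.022461.
Step 5: alpha = 0.05. reject H0.

n_eff = 13, pos = 2, neg = 11, p = 0.022461, reject H0.


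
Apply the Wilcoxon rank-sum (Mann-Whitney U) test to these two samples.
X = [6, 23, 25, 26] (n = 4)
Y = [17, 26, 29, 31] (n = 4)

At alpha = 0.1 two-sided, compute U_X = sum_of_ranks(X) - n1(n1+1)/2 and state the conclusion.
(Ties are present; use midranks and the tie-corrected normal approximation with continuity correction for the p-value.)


Step 1: Combine and sort all 8 observations; assign midranks.
sorted (value, group): (6,X), (17,Y), (23,X), (25,X), (26,X), (26,Y), (29,Y), (31,Y)
ranks: 6->1, 17->2, 23->3, 25->4, 26->5.5, 26->5.5, 29->7, 31->8
Step 2: Rank sum for X: R1 = 1 + 3 + 4 + 5.5 = 13.5.
Step 3: U_X = R1 - n1(n1+1)/2 = 13.5 - 4*5/2 = 13.5 - 10 = 3.5.
       U_Y = n1*n2 - U_X = 16 - 3.5 = 12.5.
Step 4: Ties are present, so use the tie-corrected normal approximation (with continuity correction) for the p-value.
Step 5: p-value = 0.245383; compare to alpha = 0.1. fail to reject H0.

U_X = 3.5, p = 0.245383, fail to reject H0 at alpha = 0.1.


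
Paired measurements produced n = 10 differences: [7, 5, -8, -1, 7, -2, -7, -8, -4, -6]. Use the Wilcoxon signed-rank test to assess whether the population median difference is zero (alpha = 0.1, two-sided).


Step 1: Drop any zero differences (none here) and take |d_i|.
|d| = [7, 5, 8, 1, 7, 2, 7, 8, 4, 6]
Step 2: Midrank |d_i| (ties get averaged ranks).
ranks: |7|->7, |5|->4, |8|->9.5, |1|->1, |7|->7, |2|->2, |7|->7, |8|->9.5, |4|->3, |6|->5
Step 3: Attach original signs; sum ranks with positive sign and with negative sign.
W+ = 7 + 4 + 7 = 18
W- = 9.5 + 1 + 2 + 7 + 9.5 + 3 + 5 = 37
(Check: W+ + W- = 55 should equal n(n+1)/2 = 55.)
Step 4: Test statistic W = min(W+, W-) = 18.
Step 5: Ties in |d|, so use the tie-corrected normal approximation.
        E[W] = n(n+1)/4 = 10*11/4 = 27.5.
        Tie groups: |d|=7 (t=3), |d|=8 (t=2); sum(t^3 - t) = 30.
        Var[W] = n(n+1)(2n+1)/24 - sum(t^3-t)/48 = 2310/24 - 30/48 = 95.625.
        z = (W - E[W]) / sqrt(Var[W]) = (18 - 27.5) / 9.7788 = -0.9715.
        Two-sided p = 2*Phi(z) = 0.331305.
Step 6: alpha = 0.1. fail to reject H0.

W+ = 18, W- = 37, W = min = 18, p = 0.331305, fail to reject H0.


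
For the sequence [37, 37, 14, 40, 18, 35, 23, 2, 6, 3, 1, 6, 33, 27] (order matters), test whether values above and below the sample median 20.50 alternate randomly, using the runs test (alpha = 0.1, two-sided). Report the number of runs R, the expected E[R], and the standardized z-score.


Step 1: Compute median = 20.50; label A = above, B = below.
Labels in order: AABABAABBBBBAA  (n_A = 7, n_B = 7)
Step 2: Count runs R = 7.
Step 3: Under H0 (random ordering), E[R] = 2*n_A*n_B/(n_A+n_B) + 1 = 2*7*7/14 + 1 = 8.0000.
        Var[R] = 2*n_A*n_B*(2*n_A*n_B - n_A - n_B) / ((n_A+n_B)^2 * (n_A+n_B-1)) = 8232/2548 = 3.2308.
        SD[R] = 1.7974.
Step 4: Continuity-corrected z = (R + 0.5 - E[R]) / SD[R] = (7 + 0.5 - 8.0000) / 1.7974 = -0.2782.
Step 5: Two-sided p-value via normal approximation = 2*(1 - Phi(|z|)) = 0.780879.
Step 6: alpha = 0.1. fail to reject H0.

R = 7, z = -0.2782, p = 0.780879, fail to reject H0.


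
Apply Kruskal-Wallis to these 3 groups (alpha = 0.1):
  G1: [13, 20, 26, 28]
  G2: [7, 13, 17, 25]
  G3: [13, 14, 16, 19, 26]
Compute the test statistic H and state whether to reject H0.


Step 1: Combine all N = 13 observations and assign midranks.
sorted (value, group, rank): (7,G2,1), (13,G1,3), (13,G2,3), (13,G3,3), (14,G3,5), (16,G3,6), (17,G2,7), (19,G3,8), (20,G1,9), (25,G2,10), (26,G1,11.5), (26,G3,11.5), (28,G1,13)
Step 2: Sum ranks within each group.
R_1 = 36.5 (n_1 = 4)
R_2 = 21 (n_2 = 4)
R_3 = 33.5 (n_3 = 5)
Step 3: H = 12/(N(N+1)) * sum(R_i^2/n_i) - 3(N+1)
     = 12/(13*14) * (36.5^2/4 + 21^2/4 + 33.5^2/5) - 3*14
     = 0.065934 * 667.763 - 42
     = 2.028297.
Step 4: Ties present; correction factor C = 1 - 30/(13^3 - 13) = 0.986264. Corrected H = 2.028297 / 0.986264 = 2.056546.
Step 5: Under H0, H ~ chi^2(2); p-value = 0.357624.
Step 6: alpha = 0.1. fail to reject H0.

H = 2.0565, df = 2, p = 0.357624, fail to reject H0.


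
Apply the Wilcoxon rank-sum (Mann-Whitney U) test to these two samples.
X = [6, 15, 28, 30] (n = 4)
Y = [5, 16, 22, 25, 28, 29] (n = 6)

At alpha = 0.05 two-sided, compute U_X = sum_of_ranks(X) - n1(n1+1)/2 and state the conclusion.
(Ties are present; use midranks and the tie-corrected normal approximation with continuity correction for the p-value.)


Step 1: Combine and sort all 10 observations; assign midranks.
sorted (value, group): (5,Y), (6,X), (15,X), (16,Y), (22,Y), (25,Y), (28,X), (28,Y), (29,Y), (30,X)
ranks: 5->1, 6->2, 15->3, 16->4, 22->5, 25->6, 28->7.5, 28->7.5, 29->9, 30->10
Step 2: Rank sum for X: R1 = 2 + 3 + 7.5 + 10 = 22.5.
Step 3: U_X = R1 - n1(n1+1)/2 = 22.5 - 4*5/2 = 22.5 - 10 = 12.5.
       U_Y = n1*n2 - U_X = 24 - 12.5 = 11.5.
Step 4: Ties are present, so use the tie-corrected normal approximation (with continuity correction) for the p-value.
Step 5: p-value = 1.000000; compare to alpha = 0.05. fail to reject H0.

U_X = 12.5, p = 1.000000, fail to reject H0 at alpha = 0.05.


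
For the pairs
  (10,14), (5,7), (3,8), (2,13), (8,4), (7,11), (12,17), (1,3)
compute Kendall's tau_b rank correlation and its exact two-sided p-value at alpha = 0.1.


Step 1: Enumerate the 28 unordered pairs (i,j) with i<j and classify each by sign(x_j-x_i) * sign(y_j-y_i).
  (1,2):dx=-5,dy=-7->C; (1,3):dx=-7,dy=-6->C; (1,4):dx=-8,dy=-1->C; (1,5):dx=-2,dy=-10->C
  (1,6):dx=-3,dy=-3->C; (1,7):dx=+2,dy=+3->C; (1,8):dx=-9,dy=-11->C; (2,3):dx=-2,dy=+1->D
  (2,4):dx=-3,dy=+6->D; (2,5):dx=+3,dy=-3->D; (2,6):dx=+2,dy=+4->C; (2,7):dx=+7,dy=+10->C
  (2,8):dx=-4,dy=-4->C; (3,4):dx=-1,dy=+5->D; (3,5):dx=+5,dy=-4->D; (3,6):dx=+4,dy=+3->C
  (3,7):dx=+9,dy=+9->C; (3,8):dx=-2,dy=-5->C; (4,5):dx=+6,dy=-9->D; (4,6):dx=+5,dy=-2->D
  (4,7):dx=+10,dy=+4->C; (4,8):dx=-1,dy=-10->C; (5,6):dx=-1,dy=+7->D; (5,7):dx=+4,dy=+13->C
  (5,8):dx=-7,dy=-1->C; (6,7):dx=+5,dy=+6->C; (6,8):dx=-6,dy=-8->C; (7,8):dx=-11,dy=-14->C
Step 2: C = 20, D = 8, total pairs = 28.
Step 3: tau = (C - D)/(n(n-1)/2) = (20 - 8)/28 = 0.428571.
Step 4: Exact two-sided p-value (enumerate n! = 40320 permutations of y under H0): p = 0.178869.
Step 5: alpha = 0.1. fail to reject H0.

tau_b = 0.4286 (C=20, D=8), p = 0.178869, fail to reject H0.


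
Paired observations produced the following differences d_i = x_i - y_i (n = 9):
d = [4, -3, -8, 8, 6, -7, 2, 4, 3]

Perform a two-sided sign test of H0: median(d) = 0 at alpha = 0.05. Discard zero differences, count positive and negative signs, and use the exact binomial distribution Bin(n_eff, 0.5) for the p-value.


Step 1: Discard zero differences. Original n = 9; n_eff = number of nonzero differences = 9.
Nonzero differences (with sign): +4, -3, -8, +8, +6, -7, +2, +4, +3
Step 2: Count signs: positive = 6, negative = 3.
Step 3: Under H0: P(positive) = 0.5, so the number of positives S ~ Bin(9, 0.5).
Step 4: Two-sided exact p-value = sum of Bin(9,0.5) probabilities at or below the observed probability = 0.507812.
Step 5: alpha = 0.05. fail to reject H0.

n_eff = 9, pos = 6, neg = 3, p = 0.507812, fail to reject H0.


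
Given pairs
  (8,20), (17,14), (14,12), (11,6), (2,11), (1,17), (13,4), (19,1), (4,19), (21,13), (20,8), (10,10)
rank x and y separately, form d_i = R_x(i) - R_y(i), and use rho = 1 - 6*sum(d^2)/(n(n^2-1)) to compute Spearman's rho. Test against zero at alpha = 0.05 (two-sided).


Step 1: Rank x and y separately (midranks; no ties here).
rank(x): 8->4, 17->9, 14->8, 11->6, 2->2, 1->1, 13->7, 19->10, 4->3, 21->12, 20->11, 10->5
rank(y): 20->12, 14->9, 12->7, 6->3, 11->6, 17->10, 4->2, 1->1, 19->11, 13->8, 8->4, 10->5
Step 2: d_i = R_x(i) - R_y(i); compute d_i^2.
  (4-12)^2=64, (9-9)^2=0, (8-7)^2=1, (6-3)^2=9, (2-6)^2=16, (1-10)^2=81, (7-2)^2=25, (10-1)^2=81, (3-11)^2=64, (12-8)^2=16, (11-4)^2=49, (5-5)^2=0
sum(d^2) = 406.
Step 3: rho = 1 - 6*406 / (12*(12^2 - 1)) = 1 - 2436/1716 = -0.419580.
Step 4: Under H0, t = rho * sqrt((n-2)/(1-rho^2)) = -1.4617 ~ t(10).
Step 5: Two-sided p-value from the t-distribution with 10 df = 0.174519.
Step 6: alpha = 0.05. fail to reject H0.

rho = -0.4196, p = 0.174519, fail to reject H0 at alpha = 0.05.


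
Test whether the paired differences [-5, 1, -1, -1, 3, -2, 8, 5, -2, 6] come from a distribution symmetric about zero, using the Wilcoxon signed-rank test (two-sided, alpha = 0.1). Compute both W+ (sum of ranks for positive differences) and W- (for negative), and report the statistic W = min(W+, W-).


Step 1: Drop any zero differences (none here) and take |d_i|.
|d| = [5, 1, 1, 1, 3, 2, 8, 5, 2, 6]
Step 2: Midrank |d_i| (ties get averaged ranks).
ranks: |5|->7.5, |1|->2, |1|->2, |1|->2, |3|->6, |2|->4.5, |8|->10, |5|->7.5, |2|->4.5, |6|->9
Step 3: Attach original signs; sum ranks with positive sign and with negative sign.
W+ = 2 + 6 + 10 + 7.5 + 9 = 34.5
W- = 7.5 + 2 + 2 + 4.5 + 4.5 = 20.5
(Check: W+ + W- = 55 should equal n(n+1)/2 = 55.)
Step 4: Test statistic W = min(W+, W-) = 20.5.
Step 5: Ties in |d|, so use the tie-corrected normal approximation.
        E[W] = n(n+1)/4 = 10*11/4 = 27.5.
        Tie groups: |d|=1 (t=3), |d|=2 (t=2), |d|=5 (t=2); sum(t^3 - t) = 36.
        Var[W] = n(n+1)(2n+1)/24 - sum(t^3-t)/48 = 2310/24 - 36/48 = 95.5.
        z = (W - E[W]) / sqrt(Var[W]) = (20.5 - 27.5) / 9.7724 = -0.7163.
        Two-sided p = 2*Phi(z) = 0.473805.
Step 6: alpha = 0.1. fail to reject H0.

W+ = 34.5, W- = 20.5, W = min = 20.5, p = 0.473805, fail to reject H0.


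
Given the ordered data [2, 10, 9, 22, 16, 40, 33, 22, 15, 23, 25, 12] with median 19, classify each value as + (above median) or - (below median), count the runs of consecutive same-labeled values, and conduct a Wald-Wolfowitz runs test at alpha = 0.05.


Step 1: Compute median = 19; label A = above, B = below.
Labels in order: BBBABAAABAAB  (n_A = 6, n_B = 6)
Step 2: Count runs R = 7.
Step 3: Under H0 (random ordering), E[R] = 2*n_A*n_B/(n_A+n_B) + 1 = 2*6*6/12 + 1 = 7.0000.
        Var[R] = 2*n_A*n_B*(2*n_A*n_B - n_A - n_B) / ((n_A+n_B)^2 * (n_A+n_B-1)) = 4320/1584 = 2.7273.
        SD[R] = 1.6514.
Step 4: R = E[R], so z = 0 with no continuity correction.
Step 5: Two-sided p-value via normal approximation = 2*(1 - Phi(|z|)) = 1.000000.
Step 6: alpha = 0.05. fail to reject H0.

R = 7, z = 0.0000, p = 1.000000, fail to reject H0.


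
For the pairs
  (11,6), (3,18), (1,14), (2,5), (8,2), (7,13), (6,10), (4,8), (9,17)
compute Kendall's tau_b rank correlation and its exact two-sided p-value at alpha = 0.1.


Step 1: Enumerate the 36 unordered pairs (i,j) with i<j and classify each by sign(x_j-x_i) * sign(y_j-y_i).
  (1,2):dx=-8,dy=+12->D; (1,3):dx=-10,dy=+8->D; (1,4):dx=-9,dy=-1->C; (1,5):dx=-3,dy=-4->C
  (1,6):dx=-4,dy=+7->D; (1,7):dx=-5,dy=+4->D; (1,8):dx=-7,dy=+2->D; (1,9):dx=-2,dy=+11->D
  (2,3):dx=-2,dy=-4->C; (2,4):dx=-1,dy=-13->C; (2,5):dx=+5,dy=-16->D; (2,6):dx=+4,dy=-5->D
  (2,7):dx=+3,dy=-8->D; (2,8):dx=+1,dy=-10->D; (2,9):dx=+6,dy=-1->D; (3,4):dx=+1,dy=-9->D
  (3,5):dx=+7,dy=-12->D; (3,6):dx=+6,dy=-1->D; (3,7):dx=+5,dy=-4->D; (3,8):dx=+3,dy=-6->D
  (3,9):dx=+8,dy=+3->C; (4,5):dx=+6,dy=-3->D; (4,6):dx=+5,dy=+8->C; (4,7):dx=+4,dy=+5->C
  (4,8):dx=+2,dy=+3->C; (4,9):dx=+7,dy=+12->C; (5,6):dx=-1,dy=+11->D; (5,7):dx=-2,dy=+8->D
  (5,8):dx=-4,dy=+6->D; (5,9):dx=+1,dy=+15->C; (6,7):dx=-1,dy=-3->C; (6,8):dx=-3,dy=-5->C
  (6,9):dx=+2,dy=+4->C; (7,8):dx=-2,dy=-2->C; (7,9):dx=+3,dy=+7->C; (8,9):dx=+5,dy=+9->C
Step 2: C = 16, D = 20, total pairs = 36.
Step 3: tau = (C - D)/(n(n-1)/2) = (16 - 20)/36 = -0.111111.
Step 4: Exact two-sided p-value (enumerate n! = 362880 permutations of y under H0): p = 0.761414.
Step 5: alpha = 0.1. fail to reject H0.

tau_b = -0.1111 (C=16, D=20), p = 0.761414, fail to reject H0.


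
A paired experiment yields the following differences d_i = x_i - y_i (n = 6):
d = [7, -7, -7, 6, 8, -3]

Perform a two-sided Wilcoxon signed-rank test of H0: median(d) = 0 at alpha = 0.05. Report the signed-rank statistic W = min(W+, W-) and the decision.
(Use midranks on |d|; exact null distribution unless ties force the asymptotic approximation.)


Step 1: Drop any zero differences (none here) and take |d_i|.
|d| = [7, 7, 7, 6, 8, 3]
Step 2: Midrank |d_i| (ties get averaged ranks).
ranks: |7|->4, |7|->4, |7|->4, |6|->2, |8|->6, |3|->1
Step 3: Attach original signs; sum ranks with positive sign and with negative sign.
W+ = 4 + 2 + 6 = 12
W- = 4 + 4 + 1 = 9
(Check: W+ + W- = 21 should equal n(n+1)/2 = 21.)
Step 4: Test statistic W = min(W+, W-) = 9.
Step 5: Ties in |d|, so use the tie-corrected normal approximation.
        E[W] = n(n+1)/4 = 6*7/4 = 10.5.
        Tie groups: |d|=7 (t=3); sum(t^3 - t) = 24.
        Var[W] = n(n+1)(2n+1)/24 - sum(t^3-t)/48 = 546/24 - 24/48 = 22.25.
        z = (W - E[W]) / sqrt(Var[W]) = (9 - 10.5) / 4.7170 = -0.3180.
        Two-sided p = 2*Phi(z) = 0.750485.
Step 6: alpha = 0.05. fail to reject H0.

W+ = 12, W- = 9, W = min = 9, p = 0.750485, fail to reject H0.


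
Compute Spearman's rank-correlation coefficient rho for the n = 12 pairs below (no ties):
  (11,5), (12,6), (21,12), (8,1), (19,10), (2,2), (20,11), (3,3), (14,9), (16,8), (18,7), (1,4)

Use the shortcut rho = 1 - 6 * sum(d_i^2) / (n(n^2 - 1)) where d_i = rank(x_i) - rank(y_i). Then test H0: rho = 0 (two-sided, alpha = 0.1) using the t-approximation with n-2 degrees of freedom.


Step 1: Rank x and y separately (midranks; no ties here).
rank(x): 11->5, 12->6, 21->12, 8->4, 19->10, 2->2, 20->11, 3->3, 14->7, 16->8, 18->9, 1->1
rank(y): 5->5, 6->6, 12->12, 1->1, 10->10, 2->2, 11->11, 3->3, 9->9, 8->8, 7->7, 4->4
Step 2: d_i = R_x(i) - R_y(i); compute d_i^2.
  (5-5)^2=0, (6-6)^2=0, (12-12)^2=0, (4-1)^2=9, (10-10)^2=0, (2-2)^2=0, (11-11)^2=0, (3-3)^2=0, (7-9)^2=4, (8-8)^2=0, (9-7)^2=4, (1-4)^2=9
sum(d^2) = 26.
Step 3: rho = 1 - 6*26 / (12*(12^2 - 1)) = 1 - 156/1716 = 0.909091.
Step 4: Under H0, t = rho * sqrt((n-2)/(1-rho^2)) = 6.9007 ~ t(10).
Step 5: Two-sided p-value from the t-distribution with 10 df = 0.000042.
Step 6: alpha = 0.1. reject H0.

rho = 0.9091, p = 0.000042, reject H0 at alpha = 0.1.


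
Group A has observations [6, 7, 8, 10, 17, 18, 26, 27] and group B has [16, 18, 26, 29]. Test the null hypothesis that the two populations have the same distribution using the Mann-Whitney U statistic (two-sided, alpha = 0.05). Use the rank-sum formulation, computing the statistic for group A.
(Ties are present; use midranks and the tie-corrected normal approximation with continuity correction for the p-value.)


Step 1: Combine and sort all 12 observations; assign midranks.
sorted (value, group): (6,X), (7,X), (8,X), (10,X), (16,Y), (17,X), (18,X), (18,Y), (26,X), (26,Y), (27,X), (29,Y)
ranks: 6->1, 7->2, 8->3, 10->4, 16->5, 17->6, 18->7.5, 18->7.5, 26->9.5, 26->9.5, 27->11, 29->12
Step 2: Rank sum for X: R1 = 1 + 2 + 3 + 4 + 6 + 7.5 + 9.5 + 11 = 44.
Step 3: U_X = R1 - n1(n1+1)/2 = 44 - 8*9/2 = 44 - 36 = 8.
       U_Y = n1*n2 - U_X = 32 - 8 = 24.
Step 4: Ties are present, so use the tie-corrected normal approximation (with continuity correction) for the p-value.
Step 5: p-value = 0.201148; compare to alpha = 0.05. fail to reject H0.

U_X = 8, p = 0.201148, fail to reject H0 at alpha = 0.05.


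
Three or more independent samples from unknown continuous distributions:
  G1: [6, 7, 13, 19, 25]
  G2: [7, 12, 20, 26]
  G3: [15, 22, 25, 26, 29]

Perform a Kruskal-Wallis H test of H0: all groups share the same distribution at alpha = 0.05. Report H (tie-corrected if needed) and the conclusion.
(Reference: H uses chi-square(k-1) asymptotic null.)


Step 1: Combine all N = 14 observations and assign midranks.
sorted (value, group, rank): (6,G1,1), (7,G1,2.5), (7,G2,2.5), (12,G2,4), (13,G1,5), (15,G3,6), (19,G1,7), (20,G2,8), (22,G3,9), (25,G1,10.5), (25,G3,10.5), (26,G2,12.5), (26,G3,12.5), (29,G3,14)
Step 2: Sum ranks within each group.
R_1 = 26 (n_1 = 5)
R_2 = 27 (n_2 = 4)
R_3 = 52 (n_3 = 5)
Step 3: H = 12/(N(N+1)) * sum(R_i^2/n_i) - 3(N+1)
     = 12/(14*15) * (26^2/5 + 27^2/4 + 52^2/5) - 3*15
     = 0.057143 * 858.25 - 45
     = 4.042857.
Step 4: Ties present; correction factor C = 1 - 18/(14^3 - 14) = 0.993407. Corrected H = 4.042857 / 0.993407 = 4.069690.
Step 5: Under H0, H ~ chi^2(2); p-value = 0.130701.
Step 6: alpha = 0.05. fail to reject H0.

H = 4.0697, df = 2, p = 0.130701, fail to reject H0.


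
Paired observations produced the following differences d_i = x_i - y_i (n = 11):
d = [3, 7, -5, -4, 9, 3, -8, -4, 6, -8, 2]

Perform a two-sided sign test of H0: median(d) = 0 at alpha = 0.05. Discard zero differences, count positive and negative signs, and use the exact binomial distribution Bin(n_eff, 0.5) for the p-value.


Step 1: Discard zero differences. Original n = 11; n_eff = number of nonzero differences = 11.
Nonzero differences (with sign): +3, +7, -5, -4, +9, +3, -8, -4, +6, -8, +2
Step 2: Count signs: positive = 6, negative = 5.
Step 3: Under H0: P(positive) = 0.5, so the number of positives S ~ Bin(11, 0.5).
Step 4: Two-sided exact p-value = sum of Bin(11,0.5) probabilities at or below the observed probability = 1.000000.
Step 5: alpha = 0.05. fail to reject H0.

n_eff = 11, pos = 6, neg = 5, p = 1.000000, fail to reject H0.


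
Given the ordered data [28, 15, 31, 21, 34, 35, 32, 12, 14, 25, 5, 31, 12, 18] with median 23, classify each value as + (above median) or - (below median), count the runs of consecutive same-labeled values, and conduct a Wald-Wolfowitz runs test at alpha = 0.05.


Step 1: Compute median = 23; label A = above, B = below.
Labels in order: ABABAAABBABABB  (n_A = 7, n_B = 7)
Step 2: Count runs R = 10.
Step 3: Under H0 (random ordering), E[R] = 2*n_A*n_B/(n_A+n_B) + 1 = 2*7*7/14 + 1 = 8.0000.
        Var[R] = 2*n_A*n_B*(2*n_A*n_B - n_A - n_B) / ((n_A+n_B)^2 * (n_A+n_B-1)) = 8232/2548 = 3.2308.
        SD[R] = 1.7974.
Step 4: Continuity-corrected z = (R - 0.5 - E[R]) / SD[R] = (10 - 0.5 - 8.0000) / 1.7974 = 0.8345.
Step 5: Two-sided p-value via normal approximation = 2*(1 - Phi(|z|)) = 0.403986.
Step 6: alpha = 0.05. fail to reject H0.

R = 10, z = 0.8345, p = 0.403986, fail to reject H0.


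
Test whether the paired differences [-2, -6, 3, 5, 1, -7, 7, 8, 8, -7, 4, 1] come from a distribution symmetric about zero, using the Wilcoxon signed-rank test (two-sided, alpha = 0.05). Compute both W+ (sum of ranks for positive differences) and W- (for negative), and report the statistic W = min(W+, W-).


Step 1: Drop any zero differences (none here) and take |d_i|.
|d| = [2, 6, 3, 5, 1, 7, 7, 8, 8, 7, 4, 1]
Step 2: Midrank |d_i| (ties get averaged ranks).
ranks: |2|->3, |6|->7, |3|->4, |5|->6, |1|->1.5, |7|->9, |7|->9, |8|->11.5, |8|->11.5, |7|->9, |4|->5, |1|->1.5
Step 3: Attach original signs; sum ranks with positive sign and with negative sign.
W+ = 4 + 6 + 1.5 + 9 + 11.5 + 11.5 + 5 + 1.5 = 50
W- = 3 + 7 + 9 + 9 = 28
(Check: W+ + W- = 78 should equal n(n+1)/2 = 78.)
Step 4: Test statistic W = min(W+, W-) = 28.
Step 5: Ties in |d|, so use the tie-corrected normal approximation.
        E[W] = n(n+1)/4 = 12*13/4 = 39.
        Tie groups: |d|=1 (t=2), |d|=7 (t=3), |d|=8 (t=2); sum(t^3 - t) = 36.
        Var[W] = n(n+1)(2n+1)/24 - sum(t^3-t)/48 = 3900/24 - 36/48 = 161.75.
        z = (W - E[W]) / sqrt(Var[W]) = (28 - 39) / 12.7181 = -0.8649.
        Two-sided p = 2*Phi(z) = 0.387089.
Step 6: alpha = 0.05. fail to reject H0.

W+ = 50, W- = 28, W = min = 28, p = 0.387089, fail to reject H0.


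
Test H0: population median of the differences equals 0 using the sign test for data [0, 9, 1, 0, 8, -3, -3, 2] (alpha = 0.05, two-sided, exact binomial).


Step 1: Discard zero differences. Original n = 8; n_eff = number of nonzero differences = 6.
Nonzero differences (with sign): +9, +1, +8, -3, -3, +2
Step 2: Count signs: positive = 4, negative = 2.
Step 3: Under H0: P(positive) = 0.5, so the number of positives S ~ Bin(6, 0.5).
Step 4: Two-sided exact p-value = sum of Bin(6,0.5) probabilities at or below the observed probability = 0.687500.
Step 5: alpha = 0.05. fail to reject H0.

n_eff = 6, pos = 4, neg = 2, p = 0.687500, fail to reject H0.


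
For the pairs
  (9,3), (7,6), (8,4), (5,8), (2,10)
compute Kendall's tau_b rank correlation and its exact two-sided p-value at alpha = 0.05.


Step 1: Enumerate the 10 unordered pairs (i,j) with i<j and classify each by sign(x_j-x_i) * sign(y_j-y_i).
  (1,2):dx=-2,dy=+3->D; (1,3):dx=-1,dy=+1->D; (1,4):dx=-4,dy=+5->D; (1,5):dx=-7,dy=+7->D
  (2,3):dx=+1,dy=-2->D; (2,4):dx=-2,dy=+2->D; (2,5):dx=-5,dy=+4->D; (3,4):dx=-3,dy=+4->D
  (3,5):dx=-6,dy=+6->D; (4,5):dx=-3,dy=+2->D
Step 2: C = 0, D = 10, total pairs = 10.
Step 3: tau = (C - D)/(n(n-1)/2) = (0 - 10)/10 = -1.000000.
Step 4: Exact two-sided p-value (enumerate n! = 120 permutations of y under H0): p = 0.016667.
Step 5: alpha = 0.05. reject H0.

tau_b = -1.0000 (C=0, D=10), p = 0.016667, reject H0.


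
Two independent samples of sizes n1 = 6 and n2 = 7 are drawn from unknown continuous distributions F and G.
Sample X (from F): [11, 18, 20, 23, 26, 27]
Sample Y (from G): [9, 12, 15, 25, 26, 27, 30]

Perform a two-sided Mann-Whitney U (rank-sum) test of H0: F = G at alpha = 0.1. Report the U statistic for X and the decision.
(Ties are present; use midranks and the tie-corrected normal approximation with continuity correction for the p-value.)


Step 1: Combine and sort all 13 observations; assign midranks.
sorted (value, group): (9,Y), (11,X), (12,Y), (15,Y), (18,X), (20,X), (23,X), (25,Y), (26,X), (26,Y), (27,X), (27,Y), (30,Y)
ranks: 9->1, 11->2, 12->3, 15->4, 18->5, 20->6, 23->7, 25->8, 26->9.5, 26->9.5, 27->11.5, 27->11.5, 30->13
Step 2: Rank sum for X: R1 = 2 + 5 + 6 + 7 + 9.5 + 11.5 = 41.
Step 3: U_X = R1 - n1(n1+1)/2 = 41 - 6*7/2 = 41 - 21 = 20.
       U_Y = n1*n2 - U_X = 42 - 20 = 22.
Step 4: Ties are present, so use the tie-corrected normal approximation (with continuity correction) for the p-value.
Step 5: p-value = 0.942900; compare to alpha = 0.1. fail to reject H0.

U_X = 20, p = 0.942900, fail to reject H0 at alpha = 0.1.


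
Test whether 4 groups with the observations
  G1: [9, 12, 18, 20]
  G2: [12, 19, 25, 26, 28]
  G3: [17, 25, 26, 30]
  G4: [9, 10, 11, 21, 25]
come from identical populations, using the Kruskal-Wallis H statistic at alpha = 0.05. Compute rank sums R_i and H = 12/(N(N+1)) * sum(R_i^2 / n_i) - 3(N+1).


Step 1: Combine all N = 18 observations and assign midranks.
sorted (value, group, rank): (9,G1,1.5), (9,G4,1.5), (10,G4,3), (11,G4,4), (12,G1,5.5), (12,G2,5.5), (17,G3,7), (18,G1,8), (19,G2,9), (20,G1,10), (21,G4,11), (25,G2,13), (25,G3,13), (25,G4,13), (26,G2,15.5), (26,G3,15.5), (28,G2,17), (30,G3,18)
Step 2: Sum ranks within each group.
R_1 = 25 (n_1 = 4)
R_2 = 60 (n_2 = 5)
R_3 = 53.5 (n_3 = 4)
R_4 = 32.5 (n_4 = 5)
Step 3: H = 12/(N(N+1)) * sum(R_i^2/n_i) - 3(N+1)
     = 12/(18*19) * (25^2/4 + 60^2/5 + 53.5^2/4 + 32.5^2/5) - 3*19
     = 0.035088 * 1803.06 - 57
     = 6.265351.
Step 4: Ties present; correction factor C = 1 - 42/(18^3 - 18) = 0.992776. Corrected H = 6.265351 / 0.992776 = 6.310941.
Step 5: Under H0, H ~ chi^2(3); p-value = 0.097424.
Step 6: alpha = 0.05. fail to reject H0.

H = 6.3109, df = 3, p = 0.097424, fail to reject H0.


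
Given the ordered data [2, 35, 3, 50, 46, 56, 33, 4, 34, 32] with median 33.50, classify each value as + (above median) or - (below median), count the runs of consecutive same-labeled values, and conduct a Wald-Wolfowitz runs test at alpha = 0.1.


Step 1: Compute median = 33.50; label A = above, B = below.
Labels in order: BABAAABBAB  (n_A = 5, n_B = 5)
Step 2: Count runs R = 7.
Step 3: Under H0 (random ordering), E[R] = 2*n_A*n_B/(n_A+n_B) + 1 = 2*5*5/10 + 1 = 6.0000.
        Var[R] = 2*n_A*n_B*(2*n_A*n_B - n_A - n_B) / ((n_A+n_B)^2 * (n_A+n_B-1)) = 2000/900 = 2.2222.
        SD[R] = 1.4907.
Step 4: Continuity-corrected z = (R - 0.5 - E[R]) / SD[R] = (7 - 0.5 - 6.0000) / 1.4907 = 0.3354.
Step 5: Two-sided p-value via normal approximation = 2*(1 - Phi(|z|)) = 0.737316.
Step 6: alpha = 0.1. fail to reject H0.

R = 7, z = 0.3354, p = 0.737316, fail to reject H0.


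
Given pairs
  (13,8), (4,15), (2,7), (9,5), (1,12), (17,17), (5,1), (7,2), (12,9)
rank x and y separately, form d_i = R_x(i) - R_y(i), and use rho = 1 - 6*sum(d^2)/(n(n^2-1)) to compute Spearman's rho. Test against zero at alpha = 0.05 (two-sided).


Step 1: Rank x and y separately (midranks; no ties here).
rank(x): 13->8, 4->3, 2->2, 9->6, 1->1, 17->9, 5->4, 7->5, 12->7
rank(y): 8->5, 15->8, 7->4, 5->3, 12->7, 17->9, 1->1, 2->2, 9->6
Step 2: d_i = R_x(i) - R_y(i); compute d_i^2.
  (8-5)^2=9, (3-8)^2=25, (2-4)^2=4, (6-3)^2=9, (1-7)^2=36, (9-9)^2=0, (4-1)^2=9, (5-2)^2=9, (7-6)^2=1
sum(d^2) = 102.
Step 3: rho = 1 - 6*102 / (9*(9^2 - 1)) = 1 - 612/720 = 0.150000.
Step 4: Under H0, t = rho * sqrt((n-2)/(1-rho^2)) = 0.4014 ~ t(7).
Step 5: Two-sided p-value from the t-distribution with 7 df = 0.700094.
Step 6: alpha = 0.05. fail to reject H0.

rho = 0.1500, p = 0.700094, fail to reject H0 at alpha = 0.05.


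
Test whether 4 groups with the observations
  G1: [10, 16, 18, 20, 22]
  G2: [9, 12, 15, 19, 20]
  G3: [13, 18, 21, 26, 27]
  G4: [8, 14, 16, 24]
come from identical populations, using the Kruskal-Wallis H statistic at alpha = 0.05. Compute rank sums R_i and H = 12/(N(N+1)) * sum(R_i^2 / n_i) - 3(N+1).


Step 1: Combine all N = 19 observations and assign midranks.
sorted (value, group, rank): (8,G4,1), (9,G2,2), (10,G1,3), (12,G2,4), (13,G3,5), (14,G4,6), (15,G2,7), (16,G1,8.5), (16,G4,8.5), (18,G1,10.5), (18,G3,10.5), (19,G2,12), (20,G1,13.5), (20,G2,13.5), (21,G3,15), (22,G1,16), (24,G4,17), (26,G3,18), (27,G3,19)
Step 2: Sum ranks within each group.
R_1 = 51.5 (n_1 = 5)
R_2 = 38.5 (n_2 = 5)
R_3 = 67.5 (n_3 = 5)
R_4 = 32.5 (n_4 = 4)
Step 3: H = 12/(N(N+1)) * sum(R_i^2/n_i) - 3(N+1)
     = 12/(19*20) * (51.5^2/5 + 38.5^2/5 + 67.5^2/5 + 32.5^2/4) - 3*20
     = 0.031579 * 2002.21 - 60
     = 3.227763.
Step 4: Ties present; correction factor C = 1 - 18/(19^3 - 19) = 0.997368. Corrected H = 3.227763 / 0.997368 = 3.236280.
Step 5: Under H0, H ~ chi^2(3); p-value = 0.356610.
Step 6: alpha = 0.05. fail to reject H0.

H = 3.2363, df = 3, p = 0.356610, fail to reject H0.


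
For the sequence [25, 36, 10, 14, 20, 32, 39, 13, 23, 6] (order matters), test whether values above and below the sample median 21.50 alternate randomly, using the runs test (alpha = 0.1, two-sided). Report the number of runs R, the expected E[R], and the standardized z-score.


Step 1: Compute median = 21.50; label A = above, B = below.
Labels in order: AABBBAABAB  (n_A = 5, n_B = 5)
Step 2: Count runs R = 6.
Step 3: Under H0 (random ordering), E[R] = 2*n_A*n_B/(n_A+n_B) + 1 = 2*5*5/10 + 1 = 6.0000.
        Var[R] = 2*n_A*n_B*(2*n_A*n_B - n_A - n_B) / ((n_A+n_B)^2 * (n_A+n_B-1)) = 2000/900 = 2.2222.
        SD[R] = 1.4907.
Step 4: R = E[R], so z = 0 with no continuity correction.
Step 5: Two-sided p-value via normal approximation = 2*(1 - Phi(|z|)) = 1.000000.
Step 6: alpha = 0.1. fail to reject H0.

R = 6, z = 0.0000, p = 1.000000, fail to reject H0.


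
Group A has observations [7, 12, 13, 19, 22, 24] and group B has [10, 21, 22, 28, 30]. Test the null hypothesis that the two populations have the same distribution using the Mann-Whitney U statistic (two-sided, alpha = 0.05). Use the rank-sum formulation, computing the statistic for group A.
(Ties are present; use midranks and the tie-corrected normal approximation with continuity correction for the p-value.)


Step 1: Combine and sort all 11 observations; assign midranks.
sorted (value, group): (7,X), (10,Y), (12,X), (13,X), (19,X), (21,Y), (22,X), (22,Y), (24,X), (28,Y), (30,Y)
ranks: 7->1, 10->2, 12->3, 13->4, 19->5, 21->6, 22->7.5, 22->7.5, 24->9, 28->10, 30->11
Step 2: Rank sum for X: R1 = 1 + 3 + 4 + 5 + 7.5 + 9 = 29.5.
Step 3: U_X = R1 - n1(n1+1)/2 = 29.5 - 6*7/2 = 29.5 - 21 = 8.5.
       U_Y = n1*n2 - U_X = 30 - 8.5 = 21.5.
Step 4: Ties are present, so use the tie-corrected normal approximation (with continuity correction) for the p-value.
Step 5: p-value = 0.272229; compare to alpha = 0.05. fail to reject H0.

U_X = 8.5, p = 0.272229, fail to reject H0 at alpha = 0.05.


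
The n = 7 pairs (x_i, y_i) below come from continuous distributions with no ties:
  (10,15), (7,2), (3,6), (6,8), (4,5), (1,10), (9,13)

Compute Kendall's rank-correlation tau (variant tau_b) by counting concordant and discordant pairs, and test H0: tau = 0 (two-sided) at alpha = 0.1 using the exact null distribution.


Step 1: Enumerate the 21 unordered pairs (i,j) with i<j and classify each by sign(x_j-x_i) * sign(y_j-y_i).
  (1,2):dx=-3,dy=-13->C; (1,3):dx=-7,dy=-9->C; (1,4):dx=-4,dy=-7->C; (1,5):dx=-6,dy=-10->C
  (1,6):dx=-9,dy=-5->C; (1,7):dx=-1,dy=-2->C; (2,3):dx=-4,dy=+4->D; (2,4):dx=-1,dy=+6->D
  (2,5):dx=-3,dy=+3->D; (2,6):dx=-6,dy=+8->D; (2,7):dx=+2,dy=+11->C; (3,4):dx=+3,dy=+2->C
  (3,5):dx=+1,dy=-1->D; (3,6):dx=-2,dy=+4->D; (3,7):dx=+6,dy=+7->C; (4,5):dx=-2,dy=-3->C
  (4,6):dx=-5,dy=+2->D; (4,7):dx=+3,dy=+5->C; (5,6):dx=-3,dy=+5->D; (5,7):dx=+5,dy=+8->C
  (6,7):dx=+8,dy=+3->C
Step 2: C = 13, D = 8, total pairs = 21.
Step 3: tau = (C - D)/(n(n-1)/2) = (13 - 8)/21 = 0.238095.
Step 4: Exact two-sided p-value (enumerate n! = 5040 permutations of y under H0): p = 0.561905.
Step 5: alpha = 0.1. fail to reject H0.

tau_b = 0.2381 (C=13, D=8), p = 0.561905, fail to reject H0.


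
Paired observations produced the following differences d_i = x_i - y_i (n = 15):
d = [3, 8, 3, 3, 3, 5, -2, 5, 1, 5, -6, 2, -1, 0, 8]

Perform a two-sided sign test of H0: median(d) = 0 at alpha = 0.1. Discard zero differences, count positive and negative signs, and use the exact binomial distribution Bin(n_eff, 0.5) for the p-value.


Step 1: Discard zero differences. Original n = 15; n_eff = number of nonzero differences = 14.
Nonzero differences (with sign): +3, +8, +3, +3, +3, +5, -2, +5, +1, +5, -6, +2, -1, +8
Step 2: Count signs: positive = 11, negative = 3.
Step 3: Under H0: P(positive) = 0.5, so the number of positives S ~ Bin(14, 0.5).
Step 4: Two-sided exact p-value = sum of Bin(14,0.5) probabilities at or below the observed probability = 0.057373.
Step 5: alpha = 0.1. reject H0.

n_eff = 14, pos = 11, neg = 3, p = 0.057373, reject H0.


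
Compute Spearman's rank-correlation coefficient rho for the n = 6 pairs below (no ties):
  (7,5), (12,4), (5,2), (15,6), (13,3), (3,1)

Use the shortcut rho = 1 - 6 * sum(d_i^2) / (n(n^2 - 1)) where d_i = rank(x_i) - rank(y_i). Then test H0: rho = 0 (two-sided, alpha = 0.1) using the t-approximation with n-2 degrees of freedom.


Step 1: Rank x and y separately (midranks; no ties here).
rank(x): 7->3, 12->4, 5->2, 15->6, 13->5, 3->1
rank(y): 5->5, 4->4, 2->2, 6->6, 3->3, 1->1
Step 2: d_i = R_x(i) - R_y(i); compute d_i^2.
  (3-5)^2=4, (4-4)^2=0, (2-2)^2=0, (6-6)^2=0, (5-3)^2=4, (1-1)^2=0
sum(d^2) = 8.
Step 3: rho = 1 - 6*8 / (6*(6^2 - 1)) = 1 - 48/210 = 0.771429.
Step 4: Under H0, t = rho * sqrt((n-2)/(1-rho^2)) = 2.4247 ~ t(4).
Step 5: Two-sided p-value from the t-distribution with 4 df = 0.072397.
Step 6: alpha = 0.1. reject H0.

rho = 0.7714, p = 0.072397, reject H0 at alpha = 0.1.
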